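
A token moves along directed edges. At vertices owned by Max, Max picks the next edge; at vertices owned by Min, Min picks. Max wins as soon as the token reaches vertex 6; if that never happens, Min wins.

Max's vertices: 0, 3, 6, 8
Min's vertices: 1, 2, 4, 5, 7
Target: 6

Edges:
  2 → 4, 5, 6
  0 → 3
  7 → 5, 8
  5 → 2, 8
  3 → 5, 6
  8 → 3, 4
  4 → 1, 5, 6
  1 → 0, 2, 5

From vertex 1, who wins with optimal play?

A0 = {6}
A1: add {3} — 3 (Max) has 3→6.
A2: add {0, 8} — 0 (Max) has 0→3; 8 (Max) has 8→3.
A3 = A2; e.g. 1 (Min) can still go to 2. Fixed point.
1 never enters the attractor, so Min can avoid the target forever.

Min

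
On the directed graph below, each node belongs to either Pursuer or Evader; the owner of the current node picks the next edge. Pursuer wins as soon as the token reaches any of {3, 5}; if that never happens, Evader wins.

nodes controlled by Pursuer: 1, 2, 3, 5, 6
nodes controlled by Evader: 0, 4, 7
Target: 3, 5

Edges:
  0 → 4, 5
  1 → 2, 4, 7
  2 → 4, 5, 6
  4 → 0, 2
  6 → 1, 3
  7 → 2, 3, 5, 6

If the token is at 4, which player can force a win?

Evader

A0 = {3, 5}
A1: add {2, 6} — 2 (Pursuer) has 2→5; 6 (Pursuer) has 6→3.
A2: add {1, 7} — 1 (Pursuer) has 1→2; 7 (Evader): all of {2, 3, 5, 6} already in.
A3 = A2; e.g. 0 (Evader) can still go to 4. Fixed point.
4 never enters the attractor, so Evader can avoid the target forever.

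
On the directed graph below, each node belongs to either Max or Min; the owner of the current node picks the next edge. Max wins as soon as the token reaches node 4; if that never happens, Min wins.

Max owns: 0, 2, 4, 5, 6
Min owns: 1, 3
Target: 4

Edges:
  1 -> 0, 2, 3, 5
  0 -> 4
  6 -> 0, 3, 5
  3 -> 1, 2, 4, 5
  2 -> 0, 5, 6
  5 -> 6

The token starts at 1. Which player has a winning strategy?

A0 = {4}
A1: add {0} — 0 (Max) has 0→4.
A2: add {2, 6} — 2 (Max) has 2→0; 6 (Max) has 6→0.
A3: add {5} — 5 (Max) has 5→6.
A4 = A3; e.g. 1 (Min) can still go to 3. Fixed point.
1 never enters the attractor, so Min can avoid the target forever.

Min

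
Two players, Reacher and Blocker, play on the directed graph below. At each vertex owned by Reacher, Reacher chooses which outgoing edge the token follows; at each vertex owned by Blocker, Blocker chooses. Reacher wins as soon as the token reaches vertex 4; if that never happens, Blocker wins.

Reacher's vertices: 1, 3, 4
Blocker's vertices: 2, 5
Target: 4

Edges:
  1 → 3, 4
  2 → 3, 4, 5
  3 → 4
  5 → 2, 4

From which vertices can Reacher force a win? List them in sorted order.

A0 = {4}
A1: add {1, 3} — 1 (Reacher) has 1→4; 3 (Reacher) has 3→4.
A2 = A1; e.g. 2 (Blocker) can still go to 5. Fixed point.
Reacher's winning region = {1, 3, 4}.

1, 3, 4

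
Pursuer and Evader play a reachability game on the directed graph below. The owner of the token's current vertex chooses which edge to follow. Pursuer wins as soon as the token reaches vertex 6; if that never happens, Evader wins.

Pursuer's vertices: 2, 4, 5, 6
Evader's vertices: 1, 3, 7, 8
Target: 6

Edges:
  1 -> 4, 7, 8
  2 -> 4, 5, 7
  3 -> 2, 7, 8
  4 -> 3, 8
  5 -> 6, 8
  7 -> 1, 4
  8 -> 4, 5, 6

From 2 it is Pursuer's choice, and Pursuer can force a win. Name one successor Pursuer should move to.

5

A0 = {6}
A1: add {5} — 5 (Pursuer) has 5→6.
A2: add {2} — 2 (Pursuer) has 2→5.
A3 = A2; e.g. 1 (Evader) can still go to 4. Fixed point.
From 2, successor 5 is in the attractor (rank 1); the other successors 4, 7 are not.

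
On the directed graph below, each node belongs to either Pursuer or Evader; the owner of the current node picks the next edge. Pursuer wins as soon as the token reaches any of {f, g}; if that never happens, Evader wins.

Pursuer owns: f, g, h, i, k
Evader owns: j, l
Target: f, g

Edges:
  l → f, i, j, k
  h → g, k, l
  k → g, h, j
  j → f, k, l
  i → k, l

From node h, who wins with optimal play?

Pursuer

A0 = {f, g}
A1: add {h, k} — h (Pursuer) has h→g; k (Pursuer) has k→g.
h ∈ A1, so Pursuer can force the target.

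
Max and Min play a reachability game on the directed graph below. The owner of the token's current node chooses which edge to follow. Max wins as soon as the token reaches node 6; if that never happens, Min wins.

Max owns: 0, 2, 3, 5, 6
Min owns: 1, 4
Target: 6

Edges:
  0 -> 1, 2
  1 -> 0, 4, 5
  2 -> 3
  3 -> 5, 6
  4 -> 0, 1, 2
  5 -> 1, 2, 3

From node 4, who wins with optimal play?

Min

A0 = {6}
A1: add {3} — 3 (Max) has 3→6.
A2: add {2, 5} — 2 (Max) has 2→3; 5 (Max) has 5→3.
A3: add {0} — 0 (Max) has 0→2.
A4 = A3; e.g. 1 (Min) can still go to 4. Fixed point.
4 never enters the attractor, so Min can avoid the target forever.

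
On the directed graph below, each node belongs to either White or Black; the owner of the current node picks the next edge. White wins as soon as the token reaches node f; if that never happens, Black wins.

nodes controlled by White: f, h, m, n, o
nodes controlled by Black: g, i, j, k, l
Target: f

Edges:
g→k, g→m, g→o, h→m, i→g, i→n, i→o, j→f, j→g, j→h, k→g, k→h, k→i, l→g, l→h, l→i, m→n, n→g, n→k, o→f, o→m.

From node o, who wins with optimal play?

A0 = {f}
A1: add {o} — o (White) has o→f.
A2 = A1; e.g. g (Black) can still go to k. Fixed point.
o ∈ A1, so White can force the target.

White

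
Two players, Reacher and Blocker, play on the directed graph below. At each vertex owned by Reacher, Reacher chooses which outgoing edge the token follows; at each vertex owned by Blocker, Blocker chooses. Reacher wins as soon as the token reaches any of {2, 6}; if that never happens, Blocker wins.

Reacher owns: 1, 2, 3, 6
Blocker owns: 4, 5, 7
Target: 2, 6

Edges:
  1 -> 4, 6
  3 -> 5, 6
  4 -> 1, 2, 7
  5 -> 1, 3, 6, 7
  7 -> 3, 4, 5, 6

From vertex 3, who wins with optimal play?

Reacher

A0 = {2, 6}
A1: add {1, 3} — 1 (Reacher) has 1→6; 3 (Reacher) has 3→6.
A2 = A1; e.g. 4 (Blocker) can still go to 7. Fixed point.
3 ∈ A1, so Reacher can force the target.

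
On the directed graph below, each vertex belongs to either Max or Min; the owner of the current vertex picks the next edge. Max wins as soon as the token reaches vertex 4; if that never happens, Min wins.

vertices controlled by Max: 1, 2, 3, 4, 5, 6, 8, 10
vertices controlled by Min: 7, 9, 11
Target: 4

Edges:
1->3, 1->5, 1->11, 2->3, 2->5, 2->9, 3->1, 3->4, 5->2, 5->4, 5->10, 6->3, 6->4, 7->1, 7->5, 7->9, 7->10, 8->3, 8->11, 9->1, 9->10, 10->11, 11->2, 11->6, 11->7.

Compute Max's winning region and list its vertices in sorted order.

1, 2, 3, 4, 5, 6, 8

A0 = {4}
A1: add {3, 5, 6} — 3 (Max) has 3→4; 5 (Max) has 5→4; 6 (Max) has 6→4.
A2: add {1, 2, 8} — 1 (Max) has 1→3; 2 (Max) has 2→3; 8 (Max) has 8→3.
A3 = A2; e.g. 7 (Min) can still go to 9. Fixed point.
Max's winning region = {1, 2, 3, 4, 5, 6, 8}.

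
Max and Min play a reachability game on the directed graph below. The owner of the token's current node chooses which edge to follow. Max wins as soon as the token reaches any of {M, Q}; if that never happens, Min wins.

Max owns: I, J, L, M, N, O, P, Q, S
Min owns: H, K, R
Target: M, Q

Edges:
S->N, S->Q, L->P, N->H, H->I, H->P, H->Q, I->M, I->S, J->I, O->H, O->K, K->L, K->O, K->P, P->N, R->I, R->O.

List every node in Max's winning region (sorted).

I, J, M, Q, S

A0 = {M, Q}
A1: add {I, S} — I (Max) has I→M; S (Max) has S→Q.
A2: add {J} — J (Max) has J→I.
A3 = A2; e.g. H (Min) can still go to P. Fixed point.
Max's winning region = {I, J, M, Q, S}.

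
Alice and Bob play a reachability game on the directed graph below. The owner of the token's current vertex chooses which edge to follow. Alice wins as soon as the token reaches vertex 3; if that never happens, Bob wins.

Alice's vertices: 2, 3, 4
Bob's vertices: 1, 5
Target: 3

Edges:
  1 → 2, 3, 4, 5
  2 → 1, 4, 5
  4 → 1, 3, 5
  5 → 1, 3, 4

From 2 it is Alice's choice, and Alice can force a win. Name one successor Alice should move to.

4

A0 = {3}
A1: add {4} — 4 (Alice) has 4→3.
A2: add {2} — 2 (Alice) has 2→4.
A3 = A2; e.g. 1 (Bob) can still go to 5. Fixed point.
From 2, successor 4 is in the attractor (rank 1); the other successors 1, 5 are not.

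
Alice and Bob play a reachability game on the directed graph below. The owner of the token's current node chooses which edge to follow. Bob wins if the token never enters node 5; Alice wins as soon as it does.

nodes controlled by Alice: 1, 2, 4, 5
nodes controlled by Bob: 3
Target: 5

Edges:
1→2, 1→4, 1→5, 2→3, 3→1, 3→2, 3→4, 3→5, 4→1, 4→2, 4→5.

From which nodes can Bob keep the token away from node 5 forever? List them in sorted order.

A0 = {5}
A1: add {1, 4} — 1 (Alice) has 1→5; 4 (Alice) has 4→5.
A2 = A1; e.g. 2 (Alice) has no edge into A1. Fixed point.
Alice's attractor = {1, 4, 5}; Bob avoids the target exactly from the complement.

2, 3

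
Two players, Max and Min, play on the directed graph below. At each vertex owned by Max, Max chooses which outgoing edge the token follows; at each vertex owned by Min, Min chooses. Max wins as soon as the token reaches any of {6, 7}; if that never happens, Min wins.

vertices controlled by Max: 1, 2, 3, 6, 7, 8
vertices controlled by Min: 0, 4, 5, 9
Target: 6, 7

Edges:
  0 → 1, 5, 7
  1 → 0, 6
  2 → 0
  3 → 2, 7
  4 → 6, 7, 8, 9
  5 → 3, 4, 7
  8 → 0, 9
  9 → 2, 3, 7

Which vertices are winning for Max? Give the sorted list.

1, 3, 6, 7

A0 = {6, 7}
A1: add {1, 3} — 1 (Max) has 1→6; 3 (Max) has 3→7.
A2 = A1; e.g. 0 (Min) can still go to 5. Fixed point.
Max's winning region = {1, 3, 6, 7}.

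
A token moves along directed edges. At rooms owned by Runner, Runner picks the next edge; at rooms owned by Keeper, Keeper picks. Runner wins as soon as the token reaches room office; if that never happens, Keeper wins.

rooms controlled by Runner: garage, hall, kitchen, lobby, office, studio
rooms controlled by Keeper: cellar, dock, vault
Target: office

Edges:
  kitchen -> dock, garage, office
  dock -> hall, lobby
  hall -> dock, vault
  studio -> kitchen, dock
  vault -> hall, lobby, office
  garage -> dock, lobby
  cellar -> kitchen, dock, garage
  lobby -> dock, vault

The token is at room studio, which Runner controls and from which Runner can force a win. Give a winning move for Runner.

kitchen

A0 = {office}
A1: add {kitchen} — kitchen (Runner) has kitchen→office.
A2: add {studio} — studio (Runner) has studio→kitchen.
A3 = A2; e.g. dock (Keeper) can still go to hall. Fixed point.
From studio, successor kitchen is in the attractor (rank 1); the other successor dock is not.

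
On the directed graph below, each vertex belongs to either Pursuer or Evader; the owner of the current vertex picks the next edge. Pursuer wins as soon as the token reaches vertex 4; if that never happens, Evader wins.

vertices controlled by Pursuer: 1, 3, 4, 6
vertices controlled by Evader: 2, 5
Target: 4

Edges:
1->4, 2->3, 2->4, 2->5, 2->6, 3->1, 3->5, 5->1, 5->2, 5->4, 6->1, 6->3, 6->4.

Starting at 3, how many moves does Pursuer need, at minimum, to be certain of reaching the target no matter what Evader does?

2

A0 = {4}
A1: add {1, 6} — 1 (Pursuer) has 1→4; 6 (Pursuer) has 6→4.
A2: add {3} — 3 (Pursuer) has 3→1.
A3 = A2; e.g. 2 (Evader) can still go to 5. Fixed point.
3 enters the attractor at level 2, so Pursuer can force the target in 2 moves from there.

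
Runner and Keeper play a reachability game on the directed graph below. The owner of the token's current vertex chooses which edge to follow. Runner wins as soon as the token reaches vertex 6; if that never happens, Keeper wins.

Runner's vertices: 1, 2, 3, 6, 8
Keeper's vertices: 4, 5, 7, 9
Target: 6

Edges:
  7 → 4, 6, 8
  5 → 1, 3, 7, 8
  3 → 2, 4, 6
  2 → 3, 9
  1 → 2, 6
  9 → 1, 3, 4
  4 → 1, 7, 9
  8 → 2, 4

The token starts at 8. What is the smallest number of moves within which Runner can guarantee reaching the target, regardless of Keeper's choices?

3

A0 = {6}
A1: add {1, 3} — 1 (Runner) has 1→6; 3 (Runner) has 3→6.
A2: add {2} — 2 (Runner) has 2→3.
A3: add {8} — 8 (Runner) has 8→2.
A4 = A3; e.g. 4 (Keeper) can still go to 7. Fixed point.
8 enters the attractor at level 3, so Runner can force the target in 3 moves from there.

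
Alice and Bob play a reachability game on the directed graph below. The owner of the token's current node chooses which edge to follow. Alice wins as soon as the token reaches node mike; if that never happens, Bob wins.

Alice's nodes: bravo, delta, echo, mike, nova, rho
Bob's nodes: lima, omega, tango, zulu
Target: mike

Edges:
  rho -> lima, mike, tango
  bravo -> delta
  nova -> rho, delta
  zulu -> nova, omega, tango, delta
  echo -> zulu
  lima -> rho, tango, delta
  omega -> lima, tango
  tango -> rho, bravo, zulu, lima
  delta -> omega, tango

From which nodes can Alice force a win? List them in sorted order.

A0 = {mike}
A1: add {rho} — rho (Alice) has rho→mike.
A2: add {nova} — nova (Alice) has nova→rho.
A3 = A2; e.g. bravo (Alice) has no edge into A2. Fixed point.
Alice's winning region = {mike, nova, rho}.

mike, nova, rho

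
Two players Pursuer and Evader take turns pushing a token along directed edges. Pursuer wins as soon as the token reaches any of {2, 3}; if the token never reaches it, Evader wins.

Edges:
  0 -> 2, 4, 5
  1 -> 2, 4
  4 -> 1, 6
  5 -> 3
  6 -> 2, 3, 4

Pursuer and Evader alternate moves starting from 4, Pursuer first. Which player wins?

Evader

Track states (vertex, player-to-move).
A0 = {(2,Pursuer), (2,Evader), (3,Pursuer), (3,Evader)}
A1: add {(0,Pursuer), (1,Pursuer), (5,Pursuer), (5,Evader), (6,Pursuer)}.
A2: add {(4,Evader)}.
A3 = A2; e.g. (0,Evader) stays out. (4,Pursuer) never enters ⇒ Evader avoids the target.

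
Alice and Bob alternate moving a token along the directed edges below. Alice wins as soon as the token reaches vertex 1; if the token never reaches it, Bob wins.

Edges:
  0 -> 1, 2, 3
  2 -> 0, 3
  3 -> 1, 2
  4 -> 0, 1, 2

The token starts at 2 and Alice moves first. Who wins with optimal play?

Track states (vertex, player-to-move).
A0 = {(1,Alice), (1,Bob)}
A1: add {(0,Alice), (3,Alice), (4,Alice)}.
A2: add {(2,Bob)}.
A3 = A2; e.g. (0,Bob) stays out. (2,Alice) never enters ⇒ Bob avoids the target.

Bob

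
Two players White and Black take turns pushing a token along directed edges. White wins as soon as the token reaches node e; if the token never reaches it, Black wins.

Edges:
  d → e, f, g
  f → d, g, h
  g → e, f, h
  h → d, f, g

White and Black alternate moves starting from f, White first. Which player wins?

Track states (vertex, player-to-move).
A0 = {(e,White), (e,Black)}
A1: add {(d,White), (g,White)}.
A2 = A1; e.g. (d,Black) stays out. (f,White) never enters ⇒ Black avoids the target.

Black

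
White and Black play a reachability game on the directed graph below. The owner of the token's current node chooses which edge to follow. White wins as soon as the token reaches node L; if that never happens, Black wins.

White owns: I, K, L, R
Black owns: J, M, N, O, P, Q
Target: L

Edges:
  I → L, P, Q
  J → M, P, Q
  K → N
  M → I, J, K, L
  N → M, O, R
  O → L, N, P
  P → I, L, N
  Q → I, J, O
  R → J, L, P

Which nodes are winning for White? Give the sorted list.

I, L, R

A0 = {L}
A1: add {I, R} — I (White) has I→L; R (White) has R→L.
A2 = A1; e.g. J (Black) can still go to M. Fixed point.
White's winning region = {I, L, R}.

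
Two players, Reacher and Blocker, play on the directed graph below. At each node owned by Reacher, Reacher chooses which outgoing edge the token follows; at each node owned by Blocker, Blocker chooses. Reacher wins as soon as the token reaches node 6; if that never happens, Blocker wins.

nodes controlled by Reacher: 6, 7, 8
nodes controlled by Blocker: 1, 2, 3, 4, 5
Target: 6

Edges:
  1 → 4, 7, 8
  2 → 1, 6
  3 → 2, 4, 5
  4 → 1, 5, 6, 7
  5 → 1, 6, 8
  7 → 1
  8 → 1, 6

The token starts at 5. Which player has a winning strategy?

Blocker

A0 = {6}
A1: add {8} — 8 (Reacher) has 8→6.
A2 = A1; e.g. 1 (Blocker) can still go to 4. Fixed point.
5 never enters the attractor, so Blocker can avoid the target forever.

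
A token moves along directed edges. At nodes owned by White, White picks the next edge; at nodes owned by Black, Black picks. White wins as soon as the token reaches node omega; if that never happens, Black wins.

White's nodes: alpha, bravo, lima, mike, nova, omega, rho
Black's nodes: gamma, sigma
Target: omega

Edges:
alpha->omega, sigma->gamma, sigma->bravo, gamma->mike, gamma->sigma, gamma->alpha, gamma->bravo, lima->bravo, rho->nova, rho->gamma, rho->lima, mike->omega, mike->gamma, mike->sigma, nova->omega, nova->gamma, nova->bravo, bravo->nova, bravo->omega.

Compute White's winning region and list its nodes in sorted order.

alpha, bravo, lima, mike, nova, omega, rho

A0 = {omega}
A1: add {alpha, bravo, mike, nova} — nova (White) has nova→omega; mike (White) has mike→omega; alpha (White) has alpha→omega; bravo (White) has bravo→omega.
A2: add {lima, rho} — lima (White) has lima→bravo; rho (White) has rho→nova.
A3 = A2; e.g. gamma (Black) can still go to sigma. Fixed point.
White's winning region = {alpha, bravo, lima, mike, nova, omega, rho}.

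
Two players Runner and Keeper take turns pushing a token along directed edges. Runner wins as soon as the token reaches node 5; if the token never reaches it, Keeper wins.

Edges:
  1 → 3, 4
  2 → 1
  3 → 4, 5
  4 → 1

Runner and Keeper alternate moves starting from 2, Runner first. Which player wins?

Track states (vertex, player-to-move).
A0 = {(5,Runner), (5,Keeper)}
A1: add {(3,Runner)}.
A2 = A1; e.g. (1,Runner) stays out. (2,Runner) never enters ⇒ Keeper avoids the target.

Keeper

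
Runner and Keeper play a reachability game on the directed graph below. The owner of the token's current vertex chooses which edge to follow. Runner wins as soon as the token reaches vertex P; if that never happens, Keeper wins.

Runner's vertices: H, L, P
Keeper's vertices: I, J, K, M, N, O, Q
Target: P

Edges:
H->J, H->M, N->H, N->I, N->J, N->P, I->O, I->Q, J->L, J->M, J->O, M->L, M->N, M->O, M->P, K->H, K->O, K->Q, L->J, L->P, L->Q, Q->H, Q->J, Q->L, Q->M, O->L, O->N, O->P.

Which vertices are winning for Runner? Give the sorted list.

A0 = {P}
A1: add {L} — L (Runner) has L→P.
A2 = A1; e.g. H (Runner) has no edge into A1. Fixed point.
Runner's winning region = {L, P}.

L, P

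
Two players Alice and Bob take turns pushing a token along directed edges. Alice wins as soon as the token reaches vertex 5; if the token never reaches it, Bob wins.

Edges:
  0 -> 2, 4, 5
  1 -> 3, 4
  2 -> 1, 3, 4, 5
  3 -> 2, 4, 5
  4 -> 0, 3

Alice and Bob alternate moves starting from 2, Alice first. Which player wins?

Alice

Track states (vertex, player-to-move).
A0 = {(5,Alice), (5,Bob)}
A1: add {(0,Alice), (2,Alice), (3,Alice)}.
(2,Alice) ∈ A1 ⇒ Alice forces the target.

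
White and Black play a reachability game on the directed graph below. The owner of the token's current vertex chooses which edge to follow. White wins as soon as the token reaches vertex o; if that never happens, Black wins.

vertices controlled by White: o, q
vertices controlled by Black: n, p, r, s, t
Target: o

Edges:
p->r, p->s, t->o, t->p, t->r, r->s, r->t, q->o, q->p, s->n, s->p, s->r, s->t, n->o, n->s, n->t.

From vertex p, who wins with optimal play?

A0 = {o}
A1: add {q} — q (White) has q→o.
A2 = A1; e.g. n (Black) can still go to s. Fixed point.
p never enters the attractor, so Black can avoid the target forever.

Black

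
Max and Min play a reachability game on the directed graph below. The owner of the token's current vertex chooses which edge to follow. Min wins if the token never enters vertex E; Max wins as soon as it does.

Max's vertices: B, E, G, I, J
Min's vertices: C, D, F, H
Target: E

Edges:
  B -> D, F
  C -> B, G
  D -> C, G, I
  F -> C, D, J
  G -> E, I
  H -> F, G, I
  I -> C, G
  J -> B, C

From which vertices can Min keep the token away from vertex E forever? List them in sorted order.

B, C, D, F, H, J

A0 = {E}
A1: add {G} — G (Max) has G→E.
A2: add {I} — I (Max) has I→G.
A3 = A2; e.g. B (Max) has no edge into A2. Fixed point.
Max's attractor = {E, G, I}; Min avoids the target exactly from the complement.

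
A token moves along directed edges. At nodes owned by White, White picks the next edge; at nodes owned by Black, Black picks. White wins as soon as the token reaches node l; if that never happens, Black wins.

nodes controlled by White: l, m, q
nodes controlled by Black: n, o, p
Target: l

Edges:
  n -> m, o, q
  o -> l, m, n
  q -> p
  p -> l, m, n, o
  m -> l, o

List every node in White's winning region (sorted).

A0 = {l}
A1: add {m} — m (White) has m→l.
A2 = A1; e.g. n (Black) can still go to o. Fixed point.
White's winning region = {l, m}.

l, m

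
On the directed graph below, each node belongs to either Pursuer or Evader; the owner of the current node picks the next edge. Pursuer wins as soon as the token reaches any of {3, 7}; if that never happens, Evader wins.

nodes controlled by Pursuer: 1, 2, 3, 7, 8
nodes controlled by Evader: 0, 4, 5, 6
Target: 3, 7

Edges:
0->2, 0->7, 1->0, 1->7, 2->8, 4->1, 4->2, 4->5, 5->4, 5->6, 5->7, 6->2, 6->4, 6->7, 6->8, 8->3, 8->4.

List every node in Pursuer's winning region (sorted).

0, 1, 2, 3, 7, 8

A0 = {3, 7}
A1: add {1, 8} — 1 (Pursuer) has 1→7; 8 (Pursuer) has 8→3.
A2: add {2} — 2 (Pursuer) has 2→8.
A3: add {0} — 0 (Evader): all of {2, 7} already in.
A4 = A3; e.g. 4 (Evader) can still go to 5. Fixed point.
Pursuer's winning region = {0, 1, 2, 3, 7, 8}.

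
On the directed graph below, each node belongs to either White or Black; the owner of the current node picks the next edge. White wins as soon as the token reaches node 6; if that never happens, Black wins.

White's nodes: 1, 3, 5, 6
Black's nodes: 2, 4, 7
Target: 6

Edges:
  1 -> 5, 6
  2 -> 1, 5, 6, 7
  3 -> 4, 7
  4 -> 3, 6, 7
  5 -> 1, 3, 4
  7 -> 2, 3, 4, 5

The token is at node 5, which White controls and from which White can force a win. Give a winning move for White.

1

A0 = {6}
A1: add {1} — 1 (White) has 1→6.
A2: add {5} — 5 (White) has 5→1.
A3 = A2; e.g. 2 (Black) can still go to 7. Fixed point.
From 5, successor 1 is in the attractor (rank 1); the other successors 3, 4 are not.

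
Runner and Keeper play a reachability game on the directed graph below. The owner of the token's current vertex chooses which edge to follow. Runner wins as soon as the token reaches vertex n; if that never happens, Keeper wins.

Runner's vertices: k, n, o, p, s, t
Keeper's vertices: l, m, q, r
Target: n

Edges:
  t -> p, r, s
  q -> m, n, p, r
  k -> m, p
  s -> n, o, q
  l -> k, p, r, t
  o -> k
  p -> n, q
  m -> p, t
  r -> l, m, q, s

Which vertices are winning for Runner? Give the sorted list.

k, m, n, o, p, s, t

A0 = {n}
A1: add {p, s} — p (Runner) has p→n; s (Runner) has s→n.
A2: add {k, t} — k (Runner) has k→p; t (Runner) has t→p.
A3: add {m, o} — m (Keeper): all of {p, t} already in; o (Runner) has o→k.
A4 = A3; e.g. l (Keeper) can still go to r. Fixed point.
Runner's winning region = {k, m, n, o, p, s, t}.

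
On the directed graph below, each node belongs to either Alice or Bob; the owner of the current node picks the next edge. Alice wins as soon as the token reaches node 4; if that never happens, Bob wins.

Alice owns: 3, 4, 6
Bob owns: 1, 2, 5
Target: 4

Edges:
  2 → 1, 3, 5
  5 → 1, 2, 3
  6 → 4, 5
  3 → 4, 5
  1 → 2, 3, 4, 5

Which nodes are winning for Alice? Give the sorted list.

A0 = {4}
A1: add {3, 6} — 3 (Alice) has 3→4; 6 (Alice) has 6→4.
A2 = A1; e.g. 1 (Bob) can still go to 2. Fixed point.
Alice's winning region = {3, 4, 6}.

3, 4, 6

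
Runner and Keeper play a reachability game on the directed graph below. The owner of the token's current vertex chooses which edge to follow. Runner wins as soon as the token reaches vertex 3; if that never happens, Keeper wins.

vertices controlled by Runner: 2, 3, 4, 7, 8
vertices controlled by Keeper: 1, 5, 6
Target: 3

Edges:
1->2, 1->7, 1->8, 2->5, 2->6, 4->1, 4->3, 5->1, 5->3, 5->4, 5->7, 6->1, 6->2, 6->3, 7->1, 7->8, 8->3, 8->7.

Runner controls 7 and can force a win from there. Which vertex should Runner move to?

A0 = {3}
A1: add {4, 8} — 4 (Runner) has 4→3; 8 (Runner) has 8→3.
A2: add {7} — 7 (Runner) has 7→8.
A3 = A2; e.g. 1 (Keeper) can still go to 2. Fixed point.
From 7, successor 8 is in the attractor (rank 1); the other successor 1 is not.

8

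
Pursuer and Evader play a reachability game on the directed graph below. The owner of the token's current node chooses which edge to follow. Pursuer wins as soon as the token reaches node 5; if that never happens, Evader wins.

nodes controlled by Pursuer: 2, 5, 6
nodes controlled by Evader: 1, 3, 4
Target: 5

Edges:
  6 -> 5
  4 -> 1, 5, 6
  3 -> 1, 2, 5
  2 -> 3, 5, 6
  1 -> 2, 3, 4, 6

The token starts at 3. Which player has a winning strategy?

Evader

A0 = {5}
A1: add {2, 6} — 2 (Pursuer) has 2→5; 6 (Pursuer) has 6→5.
A2 = A1; e.g. 1 (Evader) can still go to 3. Fixed point.
3 never enters the attractor, so Evader can avoid the target forever.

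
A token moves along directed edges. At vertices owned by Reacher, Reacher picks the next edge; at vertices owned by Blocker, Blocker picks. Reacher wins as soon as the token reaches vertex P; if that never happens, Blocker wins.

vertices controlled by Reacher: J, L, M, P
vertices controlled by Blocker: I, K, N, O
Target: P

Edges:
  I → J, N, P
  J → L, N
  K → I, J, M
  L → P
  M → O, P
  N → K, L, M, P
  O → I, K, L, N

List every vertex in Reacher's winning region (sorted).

A0 = {P}
A1: add {L, M} — L (Reacher) has L→P; M (Reacher) has M→P.
A2: add {J} — J (Reacher) has J→L.
A3 = A2; e.g. I (Blocker) can still go to N. Fixed point.
Reacher's winning region = {J, L, M, P}.

J, L, M, P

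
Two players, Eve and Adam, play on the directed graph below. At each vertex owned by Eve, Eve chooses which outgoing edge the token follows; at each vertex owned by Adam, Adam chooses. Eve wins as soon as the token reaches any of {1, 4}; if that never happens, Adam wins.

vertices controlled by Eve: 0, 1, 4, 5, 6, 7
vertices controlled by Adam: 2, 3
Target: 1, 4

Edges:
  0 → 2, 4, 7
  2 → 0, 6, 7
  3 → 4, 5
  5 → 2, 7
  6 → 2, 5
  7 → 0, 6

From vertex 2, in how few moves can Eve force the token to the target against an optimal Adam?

5

A0 = {1, 4}
A1: add {0} — 0 (Eve) has 0→4.
A2: add {7} — 7 (Eve) has 7→0.
A3: add {5} — 5 (Eve) has 5→7.
A4: add {3, 6} — 3 (Adam): all of {4, 5} already in; 6 (Eve) has 6→5.
A5: add {2} — 2 (Adam): all of {0, 6, 7} already in.
A5 = all vertices. Fixed point.
2 enters the attractor at level 5, so Eve can force the target in 5 moves from there.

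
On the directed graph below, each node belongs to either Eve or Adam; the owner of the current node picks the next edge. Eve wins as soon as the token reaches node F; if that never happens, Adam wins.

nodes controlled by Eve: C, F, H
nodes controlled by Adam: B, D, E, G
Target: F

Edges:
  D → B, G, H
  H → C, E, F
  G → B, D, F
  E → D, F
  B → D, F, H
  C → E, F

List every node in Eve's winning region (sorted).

C, F, H

A0 = {F}
A1: add {C, H} — C (Eve) has C→F; H (Eve) has H→F.
A2 = A1; e.g. B (Adam) can still go to D. Fixed point.
Eve's winning region = {C, F, H}.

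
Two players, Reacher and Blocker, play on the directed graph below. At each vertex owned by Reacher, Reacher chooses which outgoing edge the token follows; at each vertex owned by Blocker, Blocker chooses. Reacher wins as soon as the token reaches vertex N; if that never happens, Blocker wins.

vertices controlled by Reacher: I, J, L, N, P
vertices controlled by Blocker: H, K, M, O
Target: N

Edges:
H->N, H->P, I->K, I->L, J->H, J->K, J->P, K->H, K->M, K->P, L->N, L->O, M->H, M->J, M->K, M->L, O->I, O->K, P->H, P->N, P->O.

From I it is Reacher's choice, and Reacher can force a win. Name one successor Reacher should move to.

A0 = {N}
A1: add {L, P} — L (Reacher) has L→N; P (Reacher) has P→N.
A2: add {H, I, J} — H (Blocker): all of {N, P} already in; I (Reacher) has I→L; J (Reacher) has J→P.
A3 = A2; e.g. K (Blocker) can still go to M. Fixed point.
From I, successor L is in the attractor (rank 1); the other successor K is not.

L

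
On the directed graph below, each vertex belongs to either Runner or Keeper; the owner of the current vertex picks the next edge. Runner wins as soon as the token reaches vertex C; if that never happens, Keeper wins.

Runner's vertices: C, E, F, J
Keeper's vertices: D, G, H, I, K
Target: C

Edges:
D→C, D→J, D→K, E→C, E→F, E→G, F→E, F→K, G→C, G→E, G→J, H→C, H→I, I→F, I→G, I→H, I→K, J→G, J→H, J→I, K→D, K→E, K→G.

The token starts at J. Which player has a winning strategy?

Keeper

A0 = {C}
A1: add {E} — E (Runner) has E→C.
A2: add {F} — F (Runner) has F→E.
A3 = A2; e.g. D (Keeper) can still go to J. Fixed point.
J never enters the attractor, so Keeper can avoid the target forever.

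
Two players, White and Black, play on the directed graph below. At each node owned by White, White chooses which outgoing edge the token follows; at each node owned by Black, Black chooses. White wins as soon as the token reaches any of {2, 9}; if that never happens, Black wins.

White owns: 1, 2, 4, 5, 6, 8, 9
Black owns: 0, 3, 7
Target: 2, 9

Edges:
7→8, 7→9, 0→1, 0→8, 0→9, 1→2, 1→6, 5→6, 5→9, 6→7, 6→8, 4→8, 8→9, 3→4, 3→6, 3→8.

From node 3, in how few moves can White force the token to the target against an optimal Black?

3

A0 = {2, 9}
A1: add {1, 5, 8} — 1 (White) has 1→2; 5 (White) has 5→9; 8 (White) has 8→9.
A2: add {0, 4, 6, 7} — 0 (Black): all of {1, 8, 9} already in; 4 (White) has 4→8; 6 (White) has 6→8; 7 (Black): all of {8, 9} already in.
A3: add {3} — 3 (Black): all of {4, 6, 8} already in.
A3 = all vertices. Fixed point.
3 enters the attractor at level 3, so White can force the target in 3 moves from there.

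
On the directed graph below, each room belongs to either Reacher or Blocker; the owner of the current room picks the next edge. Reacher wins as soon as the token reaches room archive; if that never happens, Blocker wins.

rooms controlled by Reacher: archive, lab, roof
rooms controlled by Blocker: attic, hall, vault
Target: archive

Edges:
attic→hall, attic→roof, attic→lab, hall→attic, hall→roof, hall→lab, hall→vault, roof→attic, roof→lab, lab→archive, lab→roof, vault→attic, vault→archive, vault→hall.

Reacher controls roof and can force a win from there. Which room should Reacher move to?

lab

A0 = {archive}
A1: add {lab} — lab (Reacher) has lab→archive.
A2: add {roof} — roof (Reacher) has roof→lab.
A3 = A2; e.g. attic (Blocker) can still go to hall. Fixed point.
From roof, successor lab is in the attractor (rank 1); the other successor attic is not.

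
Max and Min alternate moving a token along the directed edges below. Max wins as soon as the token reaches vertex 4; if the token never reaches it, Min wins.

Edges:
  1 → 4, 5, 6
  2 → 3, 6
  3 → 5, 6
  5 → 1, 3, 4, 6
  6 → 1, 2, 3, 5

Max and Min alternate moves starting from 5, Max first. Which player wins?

Max

Track states (vertex, player-to-move).
A0 = {(4,Max), (4,Min)}
A1: add {(1,Max), (5,Max)}.
(5,Max) ∈ A1 ⇒ Max forces the target.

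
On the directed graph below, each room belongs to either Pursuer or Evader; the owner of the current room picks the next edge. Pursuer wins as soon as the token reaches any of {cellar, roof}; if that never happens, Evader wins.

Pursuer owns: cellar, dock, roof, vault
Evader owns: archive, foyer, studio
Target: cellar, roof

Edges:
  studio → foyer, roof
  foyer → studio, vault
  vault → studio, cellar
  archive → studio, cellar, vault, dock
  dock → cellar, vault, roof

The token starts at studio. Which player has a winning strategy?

Evader

A0 = {cellar, roof}
A1: add {dock, vault} — vault (Pursuer) has vault→cellar; dock (Pursuer) has dock→cellar.
A2 = A1; e.g. studio (Evader) can still go to foyer. Fixed point.
studio never enters the attractor, so Evader can avoid the target forever.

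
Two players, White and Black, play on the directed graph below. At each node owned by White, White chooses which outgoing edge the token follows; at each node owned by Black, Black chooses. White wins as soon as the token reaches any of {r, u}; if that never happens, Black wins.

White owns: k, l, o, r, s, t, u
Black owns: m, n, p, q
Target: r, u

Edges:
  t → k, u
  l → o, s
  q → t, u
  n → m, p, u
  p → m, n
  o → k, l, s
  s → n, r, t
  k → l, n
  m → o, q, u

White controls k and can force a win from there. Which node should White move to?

A0 = {r, u}
A1: add {s, t} — s (White) has s→r; t (White) has t→u.
A2: add {l, o, q} — l (White) has l→s; o (White) has o→s; q (Black): all of {t, u} already in.
A3: add {k, m} — k (White) has k→l; m (Black): all of {o, q, u} already in.
A4 = A3; e.g. n (Black) can still go to p. Fixed point.
From k, successor l is in the attractor (rank 2); the other successor n is not.

l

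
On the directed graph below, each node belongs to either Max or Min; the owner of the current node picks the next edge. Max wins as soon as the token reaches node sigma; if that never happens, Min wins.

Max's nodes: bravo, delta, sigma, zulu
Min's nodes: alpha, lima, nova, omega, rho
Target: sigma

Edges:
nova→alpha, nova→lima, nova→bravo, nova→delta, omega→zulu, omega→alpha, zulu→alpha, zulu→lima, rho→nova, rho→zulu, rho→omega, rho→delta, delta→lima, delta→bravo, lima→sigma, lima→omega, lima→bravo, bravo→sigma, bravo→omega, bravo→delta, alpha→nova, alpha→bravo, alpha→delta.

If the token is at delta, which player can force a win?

Max

A0 = {sigma}
A1: add {bravo} — bravo (Max) has bravo→sigma.
A2: add {delta} — delta (Max) has delta→bravo.
A3 = A2; e.g. nova (Min) can still go to alpha. Fixed point.
delta ∈ A2, so Max can force the target.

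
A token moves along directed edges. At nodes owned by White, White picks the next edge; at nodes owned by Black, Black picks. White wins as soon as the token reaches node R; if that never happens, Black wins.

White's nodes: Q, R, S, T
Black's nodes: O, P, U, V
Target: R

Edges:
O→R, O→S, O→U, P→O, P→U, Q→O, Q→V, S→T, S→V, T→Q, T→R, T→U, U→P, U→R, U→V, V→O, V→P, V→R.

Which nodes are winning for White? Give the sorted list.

A0 = {R}
A1: add {T} — T (White) has T→R.
A2: add {S} — S (White) has S→T.
A3 = A2; e.g. O (Black) can still go to U. Fixed point.
White's winning region = {R, S, T}.

R, S, T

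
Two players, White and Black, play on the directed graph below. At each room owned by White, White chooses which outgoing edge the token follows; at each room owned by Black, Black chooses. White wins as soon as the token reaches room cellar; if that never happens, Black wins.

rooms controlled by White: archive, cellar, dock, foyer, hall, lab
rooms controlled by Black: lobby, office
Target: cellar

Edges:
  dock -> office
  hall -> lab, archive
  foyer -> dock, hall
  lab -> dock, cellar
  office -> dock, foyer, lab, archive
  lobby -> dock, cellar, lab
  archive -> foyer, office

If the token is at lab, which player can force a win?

A0 = {cellar}
A1: add {lab} — lab (White) has lab→cellar.
lab ∈ A1, so White can force the target.

White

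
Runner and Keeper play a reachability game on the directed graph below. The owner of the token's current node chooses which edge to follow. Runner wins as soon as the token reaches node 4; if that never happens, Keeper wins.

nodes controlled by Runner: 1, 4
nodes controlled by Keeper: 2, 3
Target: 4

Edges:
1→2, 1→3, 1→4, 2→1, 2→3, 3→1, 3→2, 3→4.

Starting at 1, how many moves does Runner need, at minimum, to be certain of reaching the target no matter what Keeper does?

A0 = {4}
A1: add {1} — 1 (Runner) has 1→4.
A2 = A1; e.g. 2 (Keeper) can still go to 3. Fixed point.
1 enters the attractor at level 1, so Runner can force the target in 1 move from there.

1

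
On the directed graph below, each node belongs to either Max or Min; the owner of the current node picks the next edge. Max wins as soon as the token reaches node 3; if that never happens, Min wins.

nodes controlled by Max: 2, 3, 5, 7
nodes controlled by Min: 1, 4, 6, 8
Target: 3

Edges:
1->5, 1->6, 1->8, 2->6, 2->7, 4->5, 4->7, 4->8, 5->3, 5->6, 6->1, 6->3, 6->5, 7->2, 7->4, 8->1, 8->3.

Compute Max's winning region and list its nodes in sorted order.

3, 5

A0 = {3}
A1: add {5} — 5 (Max) has 5→3.
A2 = A1; e.g. 1 (Min) can still go to 6. Fixed point.
Max's winning region = {3, 5}.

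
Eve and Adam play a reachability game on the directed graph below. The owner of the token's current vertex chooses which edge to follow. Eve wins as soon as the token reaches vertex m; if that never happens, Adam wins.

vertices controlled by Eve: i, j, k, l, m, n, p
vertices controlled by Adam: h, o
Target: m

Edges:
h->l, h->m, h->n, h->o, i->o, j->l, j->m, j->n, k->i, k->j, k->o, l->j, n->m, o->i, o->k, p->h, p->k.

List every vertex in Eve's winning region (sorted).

A0 = {m}
A1: add {j, n} — j (Eve) has j→m; n (Eve) has n→m.
A2: add {k, l} — k (Eve) has k→j; l (Eve) has l→j.
A3: add {p} — p (Eve) has p→k.
A4 = A3; e.g. h (Adam) can still go to o. Fixed point.
Eve's winning region = {j, k, l, m, n, p}.

j, k, l, m, n, p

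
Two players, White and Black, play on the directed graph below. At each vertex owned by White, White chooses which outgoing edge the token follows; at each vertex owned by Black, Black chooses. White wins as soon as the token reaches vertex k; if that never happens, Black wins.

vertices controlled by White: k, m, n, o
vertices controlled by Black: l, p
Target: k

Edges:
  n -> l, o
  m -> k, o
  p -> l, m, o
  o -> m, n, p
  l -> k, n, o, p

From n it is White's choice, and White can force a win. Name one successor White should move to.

A0 = {k}
A1: add {m} — m (White) has m→k.
A2: add {o} — o (White) has o→m.
A3: add {n} — n (White) has n→o.
A4 = A3; e.g. l (Black) can still go to p. Fixed point.
From n, successor o is in the attractor (rank 2); the other successor l is not.

o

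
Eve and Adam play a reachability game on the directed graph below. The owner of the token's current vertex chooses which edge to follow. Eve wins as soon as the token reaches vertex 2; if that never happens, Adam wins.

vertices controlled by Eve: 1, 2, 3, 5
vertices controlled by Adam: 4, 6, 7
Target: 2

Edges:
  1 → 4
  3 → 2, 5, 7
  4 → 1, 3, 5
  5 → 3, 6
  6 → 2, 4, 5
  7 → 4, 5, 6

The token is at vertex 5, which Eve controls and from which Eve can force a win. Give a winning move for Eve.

3

A0 = {2}
A1: add {3} — 3 (Eve) has 3→2.
A2: add {5} — 5 (Eve) has 5→3.
A3 = A2; e.g. 1 (Eve) has no edge into A2. Fixed point.
From 5, successor 3 is in the attractor (rank 1); the other successor 6 is not.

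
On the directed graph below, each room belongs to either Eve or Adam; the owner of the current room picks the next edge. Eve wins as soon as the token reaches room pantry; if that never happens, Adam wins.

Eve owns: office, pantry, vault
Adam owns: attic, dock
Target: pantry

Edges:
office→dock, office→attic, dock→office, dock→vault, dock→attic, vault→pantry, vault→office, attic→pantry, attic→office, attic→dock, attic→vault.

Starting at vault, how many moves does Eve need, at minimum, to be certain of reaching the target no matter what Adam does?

A0 = {pantry}
A1: add {vault} — vault (Eve) has vault→pantry.
A2 = A1; e.g. office (Eve) has no edge into A1. Fixed point.
vault enters the attractor at level 1, so Eve can force the target in 1 move from there.

1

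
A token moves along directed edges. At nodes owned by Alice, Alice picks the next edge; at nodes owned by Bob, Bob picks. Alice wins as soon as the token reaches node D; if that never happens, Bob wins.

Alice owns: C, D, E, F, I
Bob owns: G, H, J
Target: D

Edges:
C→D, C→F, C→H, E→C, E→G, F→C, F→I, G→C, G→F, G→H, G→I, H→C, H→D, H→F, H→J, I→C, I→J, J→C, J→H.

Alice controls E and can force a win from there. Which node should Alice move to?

C

A0 = {D}
A1: add {C} — C (Alice) has C→D.
A2: add {E, F, I} — E (Alice) has E→C; F (Alice) has F→C; I (Alice) has I→C.
A3 = A2; e.g. G (Bob) can still go to H. Fixed point.
From E, successor C is in the attractor (rank 1); the other successor G is not.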